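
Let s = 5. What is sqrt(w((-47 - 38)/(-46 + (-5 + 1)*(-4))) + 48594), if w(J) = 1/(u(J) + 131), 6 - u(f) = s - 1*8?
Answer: sqrt(238110635)/70 ≈ 220.44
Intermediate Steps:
u(f) = 9 (u(f) = 6 - (5 - 1*8) = 6 - (5 - 8) = 6 - 1*(-3) = 6 + 3 = 9)
w(J) = 1/140 (w(J) = 1/(9 + 131) = 1/140)
sqrt(w((-47 - 38)/(-46 + (-5 + 1)*(-4))) + 48594) = sqrt(1/140 + 48594) = sqrt(6803161/140) = sqrt(238110635)/70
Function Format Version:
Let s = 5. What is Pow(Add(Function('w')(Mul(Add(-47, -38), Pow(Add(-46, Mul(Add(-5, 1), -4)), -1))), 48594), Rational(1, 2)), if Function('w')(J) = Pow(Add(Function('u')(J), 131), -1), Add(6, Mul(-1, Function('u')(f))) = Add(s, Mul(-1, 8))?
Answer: Mul(Rational(1, 70), Pow(238110635, Rational(1, 2))) ≈ 220.44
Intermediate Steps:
Function('u')(f) = 9 (Function('u')(f) = Add(6, Mul(-1, Add(5, Mul(-1, 8)))) = Add(6, Mul(-1, Add(5, -8))) = Add(6, Mul(-1, -3)) = Add(6, 3) = 9)
Function('w')(J) = Rational(1, 140) (Function('w')(J) = Pow(Add(9, 131), -1) = Pow(140, -1) = Rational(1, 140))
Pow(Add(Function('w')(Mul(Add(-47, -38), Pow(Add(-46, Mul(Add(-5, 1), -4)), -1))), 48594), Rational(1, 2)) = Pow(Add(Rational(1, 140), 48594), Rational(1, 2)) = Pow(Rational(6803161, 140), Rational(1, 2)) = Mul(Rational(1, 70), Pow(238110635, Rational(1, 2)))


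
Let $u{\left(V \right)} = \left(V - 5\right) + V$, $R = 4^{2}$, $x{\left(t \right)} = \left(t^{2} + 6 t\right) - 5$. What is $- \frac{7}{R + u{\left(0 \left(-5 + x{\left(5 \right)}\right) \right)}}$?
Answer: $- \frac{7}{11} \approx -0.63636$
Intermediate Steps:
$x{\left(t \right)} = -5 + t^{2} + 6 t$
$R = 16$
$u{\left(V \right)} = -5 + 2 V$ ($u{\left(V \right)} = \left(-5 + V\right) + V = -5 + 2 V$)
$- \frac{7}{R + u{\left(0 \left(-5 + x{\left(5 \right)}\right) \right)}} = - \frac{7}{16 - \left(5 - 2 \cdot 0 \left(-5 + \left(-5 + 5^{2} + 6 \cdot 5\right)\right)\right)} = - \frac{7}{16 - \left(5 - 2 \cdot 0 \left(-5 + \left(-5 + 25 + 30\right)\right)\right)} = - \frac{7}{16 - \left(5 - 2 \cdot 0 \left(-5 + 50\right)\right)} = - \frac{7}{16 - \left(5 - 2 \cdot 0 \cdot 45\right)} = - \frac{7}{16 + \left(-5 + 2 \cdot 0\right)} = - \frac{7}{16 + \left(-5 + 0\right)} = - \frac{7}{16 - 5} = - \frac{7}{11}$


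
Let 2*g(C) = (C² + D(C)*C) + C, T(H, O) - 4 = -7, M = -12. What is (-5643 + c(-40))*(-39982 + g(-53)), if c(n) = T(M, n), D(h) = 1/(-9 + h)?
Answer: 13513257789/62 ≈ 2.1796e+8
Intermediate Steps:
T(H, O) = -3 (T(H, O) = 4 - 7 = -3)
g(C) = C/2 + C²/2 + C/(2*(-9 + C)) (g(C) = ((C² + C/(-9 + C)) + C)/2 = (C + C² + C/(-9 + C))/2 = C/2 + C²/2 + C/(2*(-9 + C)))
c(n) = -3
(-5643 + c(-40))*(-39982 + g(-53)) = (-5643 - 3)*(-39982 + (½)*(-53)*(1 + (1 - 53)*(-9 - 53))/(-9 - 53)) = -5646*(-39982 + (½)*(-53)*(1 - 52*(-62))/(-62)) = -5646*(-39982 + (½)*(-53)*(-1/62)*(1 + 3224)) = -5646*(-39982 + (½)*(-53)*(-1/62)*3225) = -5646*(-39982 + 170925/124) = -5646*(-4786843/124) = 13513257789/62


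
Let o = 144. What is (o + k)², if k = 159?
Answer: 91809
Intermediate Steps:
(o + k)² = (144 + 159)² = 303² = 91809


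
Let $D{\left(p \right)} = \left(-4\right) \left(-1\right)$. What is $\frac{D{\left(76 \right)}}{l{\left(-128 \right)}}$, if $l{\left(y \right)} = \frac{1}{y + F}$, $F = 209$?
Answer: $324$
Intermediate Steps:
$l{\left(y \right)} = \frac{1}{209 + y}$ ($l{\left(y \right)} = \frac{1}{y + 209} = \frac{1}{209 + y}$)
$D{\left(p \right)} = 4$
$\frac{D{\left(76 \right)}}{l{\left(-128 \right)}} = \frac{4}{\frac{1}{209 - 128}} = \frac{4}{\frac{1}{81}} = 4 \frac{1}{\frac{1}{81}} = 4 \cdot 81 = 324$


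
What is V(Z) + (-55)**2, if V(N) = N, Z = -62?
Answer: 2963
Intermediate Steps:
V(Z) + (-55)**2 = -62 + (-55)**2 = -62 + 3025 = 2963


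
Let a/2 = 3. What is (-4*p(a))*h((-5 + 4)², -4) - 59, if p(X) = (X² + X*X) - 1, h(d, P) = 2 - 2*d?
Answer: -59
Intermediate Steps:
a = 6 (a = 2*3 = 6)
p(X) = -1 + 2*X² (p(X) = (X² + X²) - 1 = 2*X² - 1 = -1 + 2*X²)
(-4*p(a))*h((-5 + 4)², -4) - 59 = (-4*(-1 + 2*6²))*(2 - 2*(-5 + 4)²) - 59 = (-4*(-1 + 2*36))*(2 - 2*(-1)²) - 59 = (-4*(-1 + 72))*(2 - 2*1) - 59 = (-4*71)*(2 - 2) - 59 = -284*0 - 59 = 0 - 59 = -59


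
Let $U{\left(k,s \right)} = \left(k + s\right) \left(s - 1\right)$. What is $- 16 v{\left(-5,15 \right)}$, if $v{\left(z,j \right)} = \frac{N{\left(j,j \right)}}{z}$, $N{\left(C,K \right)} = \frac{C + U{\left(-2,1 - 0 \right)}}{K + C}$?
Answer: $\frac{8}{5} \approx 1.6$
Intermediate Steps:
$U{\left(k,s \right)} = \left(-1 + s\right) \left(k + s\right)$ ($U{\left(k,s \right)} = \left(k + s\right) \left(-1 + s\right) = \left(-1 + s\right) \left(k + s\right)$)
$N{\left(C,K \right)} = \frac{C}{C + K}$ ($N{\left(C,K \right)} = \frac{C - \left(-1 + 0 - \left(1 - 0\right)^{2} + 2 \left(1 - 0\right)\right)}{K + C} = \frac{C + \left(\left(1 + 0\right)^{2} + 2 - \left(1 + 0\right) - 2 \left(1 + 0\right)\right)}{C + K} = \frac{C + \left(1^{2} + 2 - 1 - 2\right)}{C + K} = \frac{C + \left(1 + 2 - 1 - 2\right)}{C + K} = \frac{C + 0}{C + K} = \frac{C}{C + K}$)
$v{\left(z,j \right)} = \frac{1}{2 z}$ ($v{\left(z,j \right)} = \frac{j \frac{1}{j + j}}{z} = \frac{j \frac{1}{2 j}}{z} = \frac{1}{2 z}$)
$- 16 v{\left(-5,15 \right)} = - 16 \frac{1}{2 \left(-5\right)} = - 16 \cdot \frac{1}{2} \left(- \frac{1}{5}\right) = \left(-16\right) \left(- \frac{1}{10}\right) = \frac{8}{5}$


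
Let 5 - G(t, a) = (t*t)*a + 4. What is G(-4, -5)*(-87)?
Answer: -7047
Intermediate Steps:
G(t, a) = 1 - a*t² (G(t, a) = 5 - ((t*t)*a + 4) = 5 - (t²*a + 4) = 5 - (a*t² + 4) = 5 - (4 + a*t²) = 5 + (-4 - a*t²) = 1 - a*t²)
G(-4, -5)*(-87) = (1 - 1*(-5)*(-4)²)*(-87) = (1 - 1*(-5)*16)*(-87) = (1 + 80)*(-87) = 81*(-87) = -7047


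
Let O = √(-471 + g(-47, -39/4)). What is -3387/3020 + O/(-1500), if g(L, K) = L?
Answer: -3387/3020 - I*√518/1500 ≈ -1.1215 - 0.015173*I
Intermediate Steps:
O = I*√518 (O = √(-471 - 47) = √(-518) = I*√518 ≈ 22.76*I)
-3387/3020 + O/(-1500) = -3387/3020 + (I*√518)/(-1500) = -3387*1/3020 + (I*√518)*(-1/1500) = -3387/3020 - I*√518/1500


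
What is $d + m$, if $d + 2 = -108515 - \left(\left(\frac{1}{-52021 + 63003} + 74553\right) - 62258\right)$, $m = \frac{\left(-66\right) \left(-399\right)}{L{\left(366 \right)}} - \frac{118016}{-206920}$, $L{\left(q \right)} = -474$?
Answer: $- \frac{2712243695716589}{22439904970} \approx -1.2087 \cdot 10^{5}$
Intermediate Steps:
$m = - \frac{112356077}{2043335}$ ($m = \frac{\left(-66\right) \left(-399\right)}{-474} - \frac{118016}{-206920} = 26334 \left(- \frac{1}{474}\right) - - \frac{14752}{25865} = - \frac{4389}{79} + \frac{14752}{25865} = - \frac{112356077}{2043335} \approx -54.987$)
$d = - \frac{1326757385}{10982}$ ($d = -2 - \left(120810 + \frac{1}{-52021 + 63003}\right) = -2 - \frac{1326735421}{10982} = - \frac{1326757385}{10982} \approx -1.2081 \cdot 10^{5}$)
$d + m = - \frac{1326757385}{10982} - \frac{112356077}{2043335} = - \frac{2712243695716589}{22439904970}$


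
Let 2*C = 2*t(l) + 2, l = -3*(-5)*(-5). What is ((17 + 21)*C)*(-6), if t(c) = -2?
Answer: 228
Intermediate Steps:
l = -75 (l = 15*(-5) = -75)
C = -1 (C = (2*(-2) + 2)/2 = (-4 + 2)/2 = (½)*(-2) = -1)
((17 + 21)*C)*(-6) = ((17 + 21)*(-1))*(-6) = (38*(-1))*(-6) = -38*(-6) = 228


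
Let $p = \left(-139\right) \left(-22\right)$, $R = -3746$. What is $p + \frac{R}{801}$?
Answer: $\frac{2445712}{801} \approx 3053.3$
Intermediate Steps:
$p = 3058$
$p + \frac{R}{801} = 3058 - \frac{3746}{801} = \frac{2445712}{801}$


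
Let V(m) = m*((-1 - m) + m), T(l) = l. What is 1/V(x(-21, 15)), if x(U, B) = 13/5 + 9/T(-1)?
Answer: 5/32 ≈ 0.15625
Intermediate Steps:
x(U, B) = -32/5 (x(U, B) = 13/5 + 9/(-1) = 13*(1/5) + 9*(-1) = 13/5 - 9 = -32/5)
V(m) = -m (V(m) = m*(-1) = -m)
1/V(x(-21, 15)) = 1/(-1*(-32/5)) = 1/(32/5) = 5/32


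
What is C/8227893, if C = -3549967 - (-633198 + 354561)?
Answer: -3271330/8227893 ≈ -0.39759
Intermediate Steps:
C = -3271330 (C = -3549967 - 1*(-278637) = -3549967 + 278637 = -3271330)
C/8227893 = -3271330/8227893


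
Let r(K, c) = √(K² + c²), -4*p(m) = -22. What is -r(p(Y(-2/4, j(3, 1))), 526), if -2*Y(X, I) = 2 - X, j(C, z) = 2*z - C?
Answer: -5*√44273/2 ≈ -526.03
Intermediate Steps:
j(C, z) = -C + 2*z
Y(X, I) = -1 + X/2 (Y(X, I) = -(2 - X)/2 = -1 + X/2)
p(m) = 11/2 (p(m) = -¼*(-22) = 11/2)
-r(p(Y(-2/4, j(3, 1))), 526) = -√((11/2)² + 526²) = -√(121/4 + 276676) = -√(1106825/4) = -5*√44273/2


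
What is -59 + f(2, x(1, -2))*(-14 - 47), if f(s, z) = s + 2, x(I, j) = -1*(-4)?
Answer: -303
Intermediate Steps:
x(I, j) = 4
f(s, z) = 2 + s
-59 + f(2, x(1, -2))*(-14 - 47) = -59 + (2 + 2)*(-14 - 47) = -59 + 4*(-61) = -59 - 244 = -303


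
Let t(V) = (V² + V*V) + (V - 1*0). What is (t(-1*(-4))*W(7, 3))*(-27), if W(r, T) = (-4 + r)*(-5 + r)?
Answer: -5832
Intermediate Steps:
W(r, T) = (-5 + r)*(-4 + r)
t(V) = V + 2*V² (t(V) = (V² + V²) + (V + 0) = 2*V² + V = V + 2*V²)
(t(-1*(-4))*W(7, 3))*(-27) = (((-1*(-4))*(1 + 2*(-1*(-4))))*(20 + 7² - 9*7))*(-27) = ((4*(1 + 2*4))*(20 + 49 - 63))*(-27) = ((4*(1 + 8))*6)*(-27) = ((4*9)*6)*(-27) = (36*6)*(-27) = 216*(-27) = -5832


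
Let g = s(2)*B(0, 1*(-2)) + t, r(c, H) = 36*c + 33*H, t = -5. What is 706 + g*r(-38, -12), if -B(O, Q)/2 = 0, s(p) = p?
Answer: 9526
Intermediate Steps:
B(O, Q) = 0 (B(O, Q) = -2*0 = 0)
r(c, H) = 33*H + 36*c
g = -5 (g = 2*0 - 5 = 0 - 5 = -5)
706 + g*r(-38, -12) = 706 - 5*(33*(-12) + 36*(-38)) = 706 - 5*(-396 - 1368) = 706 - 5*(-1764) = 706 + 8820 = 9526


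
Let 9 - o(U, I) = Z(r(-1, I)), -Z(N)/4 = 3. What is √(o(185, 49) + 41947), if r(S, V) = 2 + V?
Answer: 4*√2623 ≈ 204.86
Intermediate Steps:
Z(N) = -12 (Z(N) = -4*3 = -12)
o(U, I) = 21 (o(U, I) = 9 - 1*(-12) = 9 + 12 = 21)
√(o(185, 49) + 41947) = √(21 + 41947) = √41968 = 4*√2623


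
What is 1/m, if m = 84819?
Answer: 1/84819 ≈ 1.1790e-5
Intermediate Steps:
1/m = 1/84819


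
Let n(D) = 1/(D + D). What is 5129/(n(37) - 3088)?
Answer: -379546/228511 ≈ -1.6610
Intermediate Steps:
n(D) = 1/(2*D)
5129/(n(37) - 3088) = 5129/((½)/37 - 3088) = 5129/((½)*(1/37) - 3088) = 5129/(1/74 - 3088) = 5129/(-228511/74) = 5129*(-74/228511) = -379546/228511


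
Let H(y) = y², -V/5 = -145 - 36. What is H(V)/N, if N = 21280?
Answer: 163805/4256 ≈ 38.488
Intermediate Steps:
V = 905 (V = -5*(-145 - 36) = -5*(-181) = 905)
H(V)/N = 905²/21280 = 819025*(1/21280) = 163805/4256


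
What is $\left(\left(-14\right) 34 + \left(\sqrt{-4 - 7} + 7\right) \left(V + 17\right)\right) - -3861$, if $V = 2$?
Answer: $3518 + 19 i \sqrt{11} \approx 3518.0 + 63.016 i$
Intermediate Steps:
$\left(\left(-14\right) 34 + \left(\sqrt{-4 - 7} + 7\right) \left(V + 17\right)\right) - -3861 = \left(\left(-14\right) 34 + \left(\sqrt{-4 - 7} + 7\right) \left(2 + 17\right)\right) - -3861 = \left(-476 + \left(\sqrt{-11} + 7\right) 19\right) + 3861 = \left(-476 + \left(i \sqrt{11} + 7\right) 19\right) + 3861 = \left(-476 + \left(7 + i \sqrt{11}\right) 19\right) + 3861 = \left(-476 + \left(133 + 19 i \sqrt{11}\right)\right) + 3861 = \left(-343 + 19 i \sqrt{11}\right) + 3861 = 3518 + 19 i \sqrt{11}$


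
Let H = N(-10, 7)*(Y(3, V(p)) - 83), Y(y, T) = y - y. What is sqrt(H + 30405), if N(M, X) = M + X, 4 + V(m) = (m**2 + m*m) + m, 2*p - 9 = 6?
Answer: 3*sqrt(3406) ≈ 175.08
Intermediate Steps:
p = 15/2 (p = 9/2 + (1/2)*6 = 9/2 + 3 = 15/2 ≈ 7.5000)
V(m) = -4 + m + 2*m**2 (V(m) = -4 + ((m**2 + m*m) + m) = -4 + ((m**2 + m**2) + m) = -4 + (2*m**2 + m) = -4 + (m + 2*m**2) = -4 + m + 2*m**2)
Y(y, T) = 0
H = 249 (H = (-10 + 7)*(0 - 83) = -3*(-83) = 249)
sqrt(H + 30405) = sqrt(249 + 30405) = sqrt(30654) = 3*sqrt(3406)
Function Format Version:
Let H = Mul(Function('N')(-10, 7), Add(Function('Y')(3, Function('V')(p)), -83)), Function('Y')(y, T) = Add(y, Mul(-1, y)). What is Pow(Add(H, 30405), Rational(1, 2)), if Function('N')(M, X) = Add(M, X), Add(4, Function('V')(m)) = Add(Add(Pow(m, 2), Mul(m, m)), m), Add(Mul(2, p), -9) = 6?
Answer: Mul(3, Pow(3406, Rational(1, 2))) ≈ 175.08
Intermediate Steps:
p = Rational(15, 2) (p = Add(Rational(9, 2), Mul(Rational(1, 2), 6)) = Add(Rational(9, 2), 3) = Rational(15, 2) ≈ 7.5000)
Function('V')(m) = Add(-4, m, Mul(2, Pow(m, 2))) (Function('V')(m) = Add(-4, Add(Add(Pow(m, 2), Mul(m, m)), m)) = Add(-4, Add(Add(Pow(m, 2), Pow(m, 2)), m)) = Add(-4, Add(Mul(2, Pow(m, 2)), m)) = Add(-4, Add(m, Mul(2, Pow(m, 2)))) = Add(-4, m, Mul(2, Pow(m, 2))))
Function('Y')(y, T) = 0
H = 249 (H = Mul(Add(-10, 7), Add(0, -83)) = Mul(-3, -83) = 249)
Pow(Add(H, 30405), Rational(1, 2)) = Pow(Add(249, 30405), Rational(1, 2)) = Pow(30654, Rational(1, 2)) = Mul(3, Pow(3406, Rational(1, 2)))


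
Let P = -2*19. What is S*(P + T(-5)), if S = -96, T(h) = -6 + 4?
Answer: 3840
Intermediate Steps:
T(h) = -2
P = -38
S*(P + T(-5)) = -96*(-38 - 2) = -96*(-40) = 3840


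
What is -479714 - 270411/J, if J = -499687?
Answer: -239706579107/499687 ≈ -4.7971e+5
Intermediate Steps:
-479714 - 270411/J = -479714 - 270411/(-499687) = -479714 - 270411*(-1)/499687 = -479714 - 1*(-270411/499687) = -479714 + 270411/499687 = -239706579107/499687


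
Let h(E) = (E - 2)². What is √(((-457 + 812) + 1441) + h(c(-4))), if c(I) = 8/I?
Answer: 2*√453 ≈ 42.568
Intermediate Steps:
h(E) = (-2 + E)²
√(((-457 + 812) + 1441) + h(c(-4))) = √(((-457 + 812) + 1441) + (-2 + 8/(-4))²) = √((355 + 1441) + (-2 + 8*(-¼))²) = √(1796 + (-2 - 2)²) = √(1796 + (-4)²) = √(1796 + 16) = √1812 = 2*√453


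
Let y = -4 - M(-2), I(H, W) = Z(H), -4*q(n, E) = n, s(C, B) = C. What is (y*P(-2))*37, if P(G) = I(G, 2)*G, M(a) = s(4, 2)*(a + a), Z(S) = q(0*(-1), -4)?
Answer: 0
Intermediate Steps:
q(n, E) = -n/4
Z(S) = 0 (Z(S) = -0*(-1) = -¼*0 = 0)
I(H, W) = 0
M(a) = 8*a (M(a) = 4*(a + a) = 4*(2*a) = 8*a)
y = 12 (y = -4 - 8*(-2) = -4 - 1*(-16) = -4 + 16 = 12)
P(G) = 0 (P(G) = 0*G = 0)
(y*P(-2))*37 = (12*0)*37 = 0*37 = 0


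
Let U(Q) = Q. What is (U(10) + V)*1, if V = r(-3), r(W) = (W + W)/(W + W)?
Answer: 11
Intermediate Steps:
r(W) = 1 (r(W) = (2*W)/((2*W)) = (2*W)*(1/(2*W)) = 1)
V = 1
(U(10) + V)*1 = (10 + 1)*1 = 11*1 = 11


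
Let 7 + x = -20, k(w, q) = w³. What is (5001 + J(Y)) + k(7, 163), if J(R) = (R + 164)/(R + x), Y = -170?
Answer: 1052774/197 ≈ 5344.0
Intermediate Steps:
x = -27 (x = -7 - 20 = -27)
J(R) = (164 + R)/(-27 + R) (J(R) = (R + 164)/(R - 27) = (164 + R)/(-27 + R))
(5001 + J(Y)) + k(7, 163) = (5001 + (164 - 170)/(-27 - 170)) + 7³ = (5001 - 6/(-197)) + 343 = (5001 - 1/197*(-6)) + 343 = (5001 + 6/197) + 343 = 985203/197 + 343 = 1052774/197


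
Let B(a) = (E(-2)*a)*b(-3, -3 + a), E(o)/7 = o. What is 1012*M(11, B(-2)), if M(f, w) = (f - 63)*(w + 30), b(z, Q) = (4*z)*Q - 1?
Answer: -88513568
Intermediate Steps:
E(o) = 7*o
b(z, Q) = -1 + 4*Q*z (b(z, Q) = 4*Q*z - 1 = -1 + 4*Q*z)
B(a) = -14*a*(35 - 12*a) (B(a) = ((7*(-2))*a)*(-1 + 4*(-3 + a)*(-3)) = (-14*a)*(-1 + (36 - 12*a)) = (-14*a)*(35 - 12*a) = -14*a*(35 - 12*a))
M(f, w) = (-63 + f)*(30 + w)
1012*M(11, B(-2)) = 1012*(-1890 - 882*(-2)*(-35 + 12*(-2)) + 30*11 + 11*(14*(-2)*(-35 + 12*(-2)))) = 1012*(-1890 - 882*(-2)*(-35 - 24) + 330 + 11*(14*(-2)*(-35 - 24))) = 1012*(-1890 - 882*(-2)*(-59) + 330 + 11*(14*(-2)*(-59))) = 1012*(-1890 - 63*1652 + 330 + 11*1652) = 1012*(-1890 - 104076 + 330 + 18172) = 1012*(-87464) = -88513568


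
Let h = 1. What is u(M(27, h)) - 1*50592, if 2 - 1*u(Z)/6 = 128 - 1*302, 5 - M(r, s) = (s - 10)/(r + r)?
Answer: -49536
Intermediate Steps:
M(r, s) = 5 - (-10 + s)/(2*r) (M(r, s) = 5 - (s - 10)/(r + r) = 5 - (-10 + s)/(2*r))
u(Z) = 1056 (u(Z) = 12 - 6*(128 - 1*302) = 12 - 6*(128 - 302) = 12 - 6*(-174) = 12 + 1044 = 1056)
u(M(27, h)) - 1*50592 = 1056 - 1*50592 = 1056 - 50592 = -49536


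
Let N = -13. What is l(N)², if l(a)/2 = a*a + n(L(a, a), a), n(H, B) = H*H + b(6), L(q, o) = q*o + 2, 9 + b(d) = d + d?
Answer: 3460498276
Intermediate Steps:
b(d) = -9 + 2*d (b(d) = -9 + (d + d) = -9 + 2*d)
L(q, o) = 2 + o*q (L(q, o) = o*q + 2 = 2 + o*q)
n(H, B) = 3 + H² (n(H, B) = H*H + (-9 + 2*6) = H² + (-9 + 12) = H² + 3 = 3 + H²)
l(a) = 6 + 2*a² + 2*(2 + a²)² (l(a) = 2*(a*a + (3 + (2 + a*a)²)) = 2*(a² + (3 + (2 + a²)²)) = 2*(3 + a² + (2 + a²)²) = 6 + 2*a² + 2*(2 + a²)²)
l(N)² = (14 + 2*(-13)⁴ + 10*(-13)²)² = (14 + 2*28561 + 10*169)² = (14 + 57122 + 1690)² = 58826² = 3460498276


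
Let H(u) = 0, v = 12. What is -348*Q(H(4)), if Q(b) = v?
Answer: -4176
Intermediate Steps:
Q(b) = 12
-348*Q(H(4)) = -348*12 = -4176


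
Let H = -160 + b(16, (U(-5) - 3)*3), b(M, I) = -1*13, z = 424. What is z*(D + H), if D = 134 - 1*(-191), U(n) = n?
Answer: 64448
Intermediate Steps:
D = 325 (D = 134 + 191 = 325)
b(M, I) = -13
H = -173 (H = -160 - 13 = -173)
z*(D + H) = 424*(325 - 173) = 424*152 = 64448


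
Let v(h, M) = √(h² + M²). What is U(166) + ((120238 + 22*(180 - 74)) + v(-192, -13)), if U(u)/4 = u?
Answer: 123234 + √37033 ≈ 1.2343e+5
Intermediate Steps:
v(h, M) = √(M² + h²)
U(u) = 4*u
U(166) + ((120238 + 22*(180 - 74)) + v(-192, -13)) = 4*166 + ((120238 + 22*(180 - 74)) + √((-13)² + (-192)²)) = 664 + ((120238 + 22*106) + √(169 + 36864)) = 664 + ((120238 + 2332) + √37033) = 664 + (122570 + √37033) = 123234 + √37033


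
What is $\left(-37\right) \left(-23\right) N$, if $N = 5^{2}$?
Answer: $21275$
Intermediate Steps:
$N = 25$
$\left(-37\right) \left(-23\right) N = \left(-37\right) \left(-23\right) 25 = 851 \cdot 25 = 21275$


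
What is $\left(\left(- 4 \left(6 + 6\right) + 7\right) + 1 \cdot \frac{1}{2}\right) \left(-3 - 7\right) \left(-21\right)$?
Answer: $-8505$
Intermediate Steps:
$\left(\left(- 4 \left(6 + 6\right) + 7\right) + 1 \cdot \frac{1}{2}\right) \left(-3 - 7\right) \left(-21\right) = \left(\left(\left(-4\right) 12 + 7\right) + 1 \cdot \frac{1}{2}\right) \left(-3 - 7\right) \left(-21\right) = \left(\left(-48 + 7\right) + \frac{1}{2}\right) \left(-10\right) \left(-21\right) = \left(-41 + \frac{1}{2}\right) \left(-10\right) \left(-21\right) = \left(- \frac{81}{2}\right) \left(-10\right) \left(-21\right) = 405 \left(-21\right) = -8505$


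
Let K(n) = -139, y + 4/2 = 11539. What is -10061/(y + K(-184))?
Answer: -10061/11398 ≈ -0.88270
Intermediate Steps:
y = 11537 (y = -2 + 11539 = 11537)
-10061/(y + K(-184)) = -10061/(11537 - 139) = -10061/11398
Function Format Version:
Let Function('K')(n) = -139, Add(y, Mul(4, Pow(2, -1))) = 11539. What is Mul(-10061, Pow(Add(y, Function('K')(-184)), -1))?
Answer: Rational(-10061, 11398) ≈ -0.88270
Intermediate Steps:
y = 11537 (y = Add(-2, 11539) = 11537)
Mul(-10061, Pow(Add(y, Function('K')(-184)), -1)) = Mul(-10061, Pow(Add(11537, -139), -1)) = Mul(-10061, Pow(11398, -1)) = Mul(-10061, Rational(1, 11398)) = Rational(-10061, 11398)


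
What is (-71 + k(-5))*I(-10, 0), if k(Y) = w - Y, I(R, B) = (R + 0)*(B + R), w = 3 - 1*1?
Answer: -6400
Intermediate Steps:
w = 2 (w = 3 - 1 = 2)
I(R, B) = R*(B + R)
k(Y) = 2 - Y
(-71 + k(-5))*I(-10, 0) = (-71 + (2 - 1*(-5)))*(-10*(0 - 10)) = (-71 + (2 + 5))*(-10*(-10)) = (-71 + 7)*100 = -64*100 = -6400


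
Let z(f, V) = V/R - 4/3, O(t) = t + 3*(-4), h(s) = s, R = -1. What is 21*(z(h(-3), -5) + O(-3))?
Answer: -238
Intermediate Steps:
O(t) = -12 + t (O(t) = t - 12 = -12 + t)
z(f, V) = -4/3 - V (z(f, V) = V/(-1) - 4/3 = V*(-1) - 4*1/3 = -V - 4/3 = -4/3 - V)
21*(z(h(-3), -5) + O(-3)) = 21*((-4/3 - 1*(-5)) + (-12 - 3)) = 21*((-4/3 + 5) - 15) = 21*(11/3 - 15) = 21*(-34/3) = -238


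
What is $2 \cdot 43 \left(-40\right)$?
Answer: $-3440$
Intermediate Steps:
$2 \cdot 43 \left(-40\right) = 86 \left(-40\right) = -3440$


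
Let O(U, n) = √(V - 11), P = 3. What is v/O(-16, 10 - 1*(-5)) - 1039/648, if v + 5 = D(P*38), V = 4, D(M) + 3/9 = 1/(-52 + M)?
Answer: -1039/648 + 989*I*√7/1302 ≈ -1.6034 + 2.0097*I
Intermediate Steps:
D(M) = -⅓ + 1/(-52 + M)
O(U, n) = I*√7 (O(U, n) = √(4 - 11) = √(-7) = I*√7)
v = -989/186 (v = -5 + (55 - 3*38)/(3*(-52 + 3*38)) = -5 + (55 - 1*114)/(3*(-52 + 114)) = -5 + (⅓)*(55 - 114)/62 = -5 + (⅓)*(1/62)*(-59) = -5 - 59/186 = -989/186 ≈ -5.3172)
v/O(-16, 10 - 1*(-5)) - 1039/648 = -989*(-I*√7/7)/186 - 1039/648 = -(-989)*I*√7/1302 - 1039*1/648 = 989*I*√7/1302 - 1039/648 = -1039/648 + 989*I*√7/1302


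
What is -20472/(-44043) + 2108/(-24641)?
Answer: 137202636/361754521 ≈ 0.37927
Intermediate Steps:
-20472/(-44043) + 2108/(-24641) = -20472*(-1/44043) + 2108*(-1/24641) = 6824/14681 - 2108/24641 = 137202636/361754521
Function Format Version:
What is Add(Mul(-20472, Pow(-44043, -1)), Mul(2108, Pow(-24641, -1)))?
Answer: Rational(137202636, 361754521) ≈ 0.37927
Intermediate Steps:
Add(Mul(-20472, Pow(-44043, -1)), Mul(2108, Pow(-24641, -1))) = Add(Mul(-20472, Rational(-1, 44043)), Mul(2108, Rational(-1, 24641))) = Add(Rational(6824, 14681), Rational(-2108, 24641)) = Rational(137202636, 361754521)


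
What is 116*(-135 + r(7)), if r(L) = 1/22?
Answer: -172202/11 ≈ -15655.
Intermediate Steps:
r(L) = 1/22
116*(-135 + r(7)) = 116*(-135 + 1/22) = 116*(-2969/22) = -172202/11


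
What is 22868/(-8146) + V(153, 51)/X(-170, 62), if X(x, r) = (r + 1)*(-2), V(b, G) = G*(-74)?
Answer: 2321803/85533 ≈ 27.145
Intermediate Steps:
V(b, G) = -74*G
X(x, r) = -2 - 2*r (X(x, r) = (1 + r)*(-2) = -2 - 2*r)
22868/(-8146) + V(153, 51)/X(-170, 62) = 22868/(-8146) + (-74*51)/(-2 - 2*62) = 22868*(-1/8146) - 3774/(-2 - 124) = -11434/4073 - 3774/(-126) = -11434/4073 - 3774*(-1/126) = -11434/4073 + 629/21 = 2321803/85533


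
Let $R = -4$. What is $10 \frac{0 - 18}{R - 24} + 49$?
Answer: $\frac{388}{7} \approx 55.429$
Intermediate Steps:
$10 \frac{0 - 18}{R - 24} + 49 = 10 \frac{0 - 18}{-4 - 24} + 49 = 10 \left(- \frac{18}{-28}\right) + 49 = 10 \left(\left(-18\right) \left(- \frac{1}{28}\right)\right) + 49 = 10 \cdot \frac{9}{14} + 49 = \frac{45}{7} + 49 = \frac{388}{7}$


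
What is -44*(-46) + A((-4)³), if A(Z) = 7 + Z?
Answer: 1967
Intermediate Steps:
-44*(-46) + A((-4)³) = -44*(-46) + (7 + (-4)³) = 2024 + (7 - 64) = 2024 - 57 = 1967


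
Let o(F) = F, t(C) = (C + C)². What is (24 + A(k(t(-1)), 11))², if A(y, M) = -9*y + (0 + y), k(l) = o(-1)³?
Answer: 1024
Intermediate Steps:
t(C) = 4*C² (t(C) = (2*C)² = 4*C²)
k(l) = -1 (k(l) = (-1)³ = -1)
A(y, M) = -8*y (A(y, M) = -9*y + y = -8*y)
(24 + A(k(t(-1)), 11))² = (24 - 8*(-1))² = (24 + 8)² = 32² = 1024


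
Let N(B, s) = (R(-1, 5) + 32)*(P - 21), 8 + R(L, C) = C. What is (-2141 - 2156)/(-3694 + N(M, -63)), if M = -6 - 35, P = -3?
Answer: 4297/4390 ≈ 0.97882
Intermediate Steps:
R(L, C) = -8 + C
M = -41
N(B, s) = -696 (N(B, s) = ((-8 + 5) + 32)*(-3 - 21) = (-3 + 32)*(-24) = 29*(-24) = -696)
(-2141 - 2156)/(-3694 + N(M, -63)) = (-2141 - 2156)/(-3694 - 696) = -4297/(-4390) = -4297*(-1/4390) = 4297/4390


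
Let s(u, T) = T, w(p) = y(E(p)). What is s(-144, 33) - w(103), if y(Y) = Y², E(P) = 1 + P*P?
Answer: -112572067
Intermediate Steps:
E(P) = 1 + P²
w(p) = (1 + p²)²
s(-144, 33) - w(103) = 33 - (1 + 103²)² = 33 - (1 + 10609)² = 33 - 1*10610² = 33 - 1*112572100 = 33 - 112572100 = -112572067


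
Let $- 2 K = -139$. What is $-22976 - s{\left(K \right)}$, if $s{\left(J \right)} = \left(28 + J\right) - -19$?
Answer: $- \frac{46185}{2} \approx -23093.0$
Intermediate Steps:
$K = \frac{139}{2}$ ($K = \left(- \frac{1}{2}\right) \left(-139\right) = \frac{139}{2} \approx 69.5$)
$s{\left(J \right)} = 47 + J$ ($s{\left(J \right)} = \left(28 + J\right) + 19 = 47 + J$)
$-22976 - s{\left(K \right)} = -22976 - \left(47 + \frac{139}{2}\right) = -22976 - \frac{233}{2} = - \frac{46185}{2}$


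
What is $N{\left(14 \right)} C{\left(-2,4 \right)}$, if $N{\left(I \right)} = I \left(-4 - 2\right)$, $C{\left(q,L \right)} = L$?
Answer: $-336$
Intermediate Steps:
$N{\left(I \right)} = - 6 I$ ($N{\left(I \right)} = I \left(-6\right) = - 6 I$)
$N{\left(14 \right)} C{\left(-2,4 \right)} = \left(-6\right) 14 \cdot 4 = \left(-84\right) 4 = -336$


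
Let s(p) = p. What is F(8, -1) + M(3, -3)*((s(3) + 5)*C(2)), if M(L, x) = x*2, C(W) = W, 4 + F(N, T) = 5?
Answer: -95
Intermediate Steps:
F(N, T) = 1 (F(N, T) = -4 + 5 = 1)
M(L, x) = 2*x
F(8, -1) + M(3, -3)*((s(3) + 5)*C(2)) = 1 + (2*(-3))*((3 + 5)*2) = 1 - 48*2 = 1 - 6*16 = 1 - 96 = -95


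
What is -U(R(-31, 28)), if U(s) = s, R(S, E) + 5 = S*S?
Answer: -956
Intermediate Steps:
R(S, E) = -5 + S² (R(S, E) = -5 + S*S = -5 + S²)
-U(R(-31, 28)) = -(-5 + (-31)²) = -(-5 + 961) = -1*956 = -956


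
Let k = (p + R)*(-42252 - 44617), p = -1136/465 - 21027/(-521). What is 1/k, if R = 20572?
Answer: -242265/433742240245451 ≈ -5.5855e-10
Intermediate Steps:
p = 9185699/242265 (p = -1136*1/465 - 21027*(-1/521) = -1136/465 + 21027/521 = 9185699/242265 ≈ 37.916)
k = -433742240245451/242265 (k = (9185699/242265 + 20572)*(-42252 - 44617) = (4993061279/242265)*(-86869) = -433742240245451/242265 ≈ -1.7904e+9)
1/k = 1/(-433742240245451/242265) = -242265/433742240245451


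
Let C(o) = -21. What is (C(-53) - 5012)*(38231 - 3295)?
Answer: -175832888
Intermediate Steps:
(C(-53) - 5012)*(38231 - 3295) = (-21 - 5012)*(38231 - 3295) = -5033*34936 = -175832888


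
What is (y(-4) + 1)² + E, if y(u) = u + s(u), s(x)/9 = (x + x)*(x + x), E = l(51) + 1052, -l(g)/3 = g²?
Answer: 321578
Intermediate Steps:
l(g) = -3*g²
E = -6751 (E = -3*51² + 1052 = -3*2601 + 1052 = -7803 + 1052 = -6751)
s(x) = 36*x² (s(x) = 9*((x + x)*(x + x)) = 9*((2*x)*(2*x)) = 9*(4*x²) = 36*x²)
y(u) = u + 36*u²
(y(-4) + 1)² + E = (-4*(1 + 36*(-4)) + 1)² - 6751 = (-4*(1 - 144) + 1)² - 6751 = (-4*(-143) + 1)² - 6751 = (572 + 1)² - 6751 = 573² - 6751 = 328329 - 6751 = 321578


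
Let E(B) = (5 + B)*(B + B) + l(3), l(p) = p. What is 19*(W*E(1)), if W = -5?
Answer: -1425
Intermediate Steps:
E(B) = 3 + 2*B*(5 + B) (E(B) = (5 + B)*(B + B) + 3 = (5 + B)*(2*B) + 3 = 2*B*(5 + B) + 3 = 3 + 2*B*(5 + B))
19*(W*E(1)) = 19*(-5*(3 + 2*1² + 10*1)) = 19*(-5*(3 + 2*1 + 10)) = 19*(-5*(3 + 2 + 10)) = 19*(-5*15) = 19*(-75) = -1425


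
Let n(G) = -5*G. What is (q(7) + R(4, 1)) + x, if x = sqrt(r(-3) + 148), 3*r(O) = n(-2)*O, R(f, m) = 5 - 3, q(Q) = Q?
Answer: 9 + sqrt(138) ≈ 20.747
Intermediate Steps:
R(f, m) = 2
r(O) = 10*O/3 (r(O) = ((-5*(-2))*O)/3 = (10*O)/3 = 10*O/3)
x = sqrt(138) (x = sqrt((10/3)*(-3) + 148) = sqrt(-10 + 148) = sqrt(138) ≈ 11.747)
(q(7) + R(4, 1)) + x = (7 + 2) + sqrt(138) = 9 + sqrt(138)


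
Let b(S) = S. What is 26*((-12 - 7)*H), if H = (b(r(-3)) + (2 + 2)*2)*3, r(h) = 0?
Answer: -11856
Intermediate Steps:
H = 24 (H = (0 + (2 + 2)*2)*3 = (0 + 4*2)*3 = (0 + 8)*3 = 8*3 = 24)
26*((-12 - 7)*H) = 26*((-12 - 7)*24) = 26*(-19*24) = 26*(-456) = -11856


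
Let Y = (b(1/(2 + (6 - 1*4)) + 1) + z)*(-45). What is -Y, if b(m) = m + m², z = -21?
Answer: -13095/16 ≈ -818.44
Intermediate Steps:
Y = 13095/16 (Y = ((1/(2 + (6 - 1*4)) + 1)*(1 + (1/(2 + (6 - 1*4)) + 1)) - 21)*(-45) = ((1/(2 + (6 - 4)) + 1)*(1 + (1/(2 + (6 - 4)) + 1)) - 21)*(-45) = ((1/(2 + 2) + 1)*(1 + (1/(2 + 2) + 1)) - 21)*(-45) = ((1/4 + 1)*(1 + (1/4 + 1)) - 21)*(-45) = ((¼ + 1)*(1 + (¼ + 1)) - 21)*(-45) = (5*(1 + 5/4)/4 - 21)*(-45) = ((5/4)*(9/4) - 21)*(-45) = (45/16 - 21)*(-45) = -291/16*(-45) = 13095/16 ≈ 818.44)
-Y = -1*13095/16 = -13095/16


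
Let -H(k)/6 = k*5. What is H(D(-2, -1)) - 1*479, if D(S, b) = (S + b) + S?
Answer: -329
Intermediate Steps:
D(S, b) = b + 2*S
H(k) = -30*k (H(k) = -6*k*5 = -30*k)
H(D(-2, -1)) - 1*479 = -30*(-1 + 2*(-2)) - 1*479 = -30*(-1 - 4) - 479 = -30*(-5) - 479 = 150 - 479 = -329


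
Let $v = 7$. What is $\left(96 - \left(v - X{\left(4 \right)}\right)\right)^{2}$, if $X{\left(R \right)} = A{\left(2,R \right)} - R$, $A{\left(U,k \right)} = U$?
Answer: $7569$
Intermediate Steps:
$X{\left(R \right)} = 2 - R$
$\left(96 - \left(v - X{\left(4 \right)}\right)\right)^{2} = \left(96 + \left(\left(2 - 4\right) - 7\right)\right)^{2} = \left(96 - 9\right)^{2} = 87^{2} = 7569$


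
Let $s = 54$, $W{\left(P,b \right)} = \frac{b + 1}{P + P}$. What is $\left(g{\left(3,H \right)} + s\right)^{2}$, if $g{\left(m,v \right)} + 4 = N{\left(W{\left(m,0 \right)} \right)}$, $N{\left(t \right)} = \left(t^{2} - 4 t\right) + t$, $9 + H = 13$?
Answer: $\frac{3179089}{1296} \approx 2453.0$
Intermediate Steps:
$H = 4$ ($H = -9 + 13 = 4$)
$W{\left(P,b \right)} = \frac{1 + b}{2 P}$
$N{\left(t \right)} = t^{2} - 3 t$
$g{\left(m,v \right)} = -4 + \frac{-3 + \frac{1}{2 m}}{2 m}$ ($g{\left(m,v \right)} = -4 + \frac{1 + 0}{2 m} \left(-3 + \frac{1 + 0}{2 m}\right) = -4 + \frac{1}{2} \frac{1}{m} 1 \left(-3 + \frac{1}{2} \frac{1}{m} 1\right) = -4 + \frac{1}{2 m} \left(-3 + \frac{1}{2 m}\right) = -4 + \frac{-3 + \frac{1}{2 m}}{2 m}$)
$\left(g{\left(3,H \right)} + s\right)^{2} = \left(\left(-4 - \frac{3}{2 \cdot 3} + \frac{1}{4 \cdot 9}\right) + 54\right)^{2} = \left(\left(-4 - \frac{1}{2} + \frac{1}{4} \cdot \frac{1}{9}\right) + 54\right)^{2} = \left(\left(-4 - \frac{1}{2} + \frac{1}{36}\right) + 54\right)^{2} = \left(- \frac{161}{36} + 54\right)^{2} = \left(\frac{1783}{36}\right)^{2} = \frac{3179089}{1296}$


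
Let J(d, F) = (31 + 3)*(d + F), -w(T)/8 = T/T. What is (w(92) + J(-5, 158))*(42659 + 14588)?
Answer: 297340918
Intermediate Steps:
w(T) = -8 (w(T) = -8*T/T = -8*1 = -8)
J(d, F) = 34*F + 34*d (J(d, F) = 34*(F + d) = 34*F + 34*d)
(w(92) + J(-5, 158))*(42659 + 14588) = (-8 + (34*158 + 34*(-5)))*(42659 + 14588) = (-8 + (5372 - 170))*57247 = (-8 + 5202)*57247 = 5194*57247 = 297340918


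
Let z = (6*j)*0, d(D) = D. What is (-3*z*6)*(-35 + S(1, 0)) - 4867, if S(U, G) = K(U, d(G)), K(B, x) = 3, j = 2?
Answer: -4867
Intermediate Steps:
S(U, G) = 3
z = 0 (z = (6*2)*0 = 12*0 = 0)
(-3*z*6)*(-35 + S(1, 0)) - 4867 = (-3*0*6)*(-35 + 3) - 4867 = (0*6)*(-32) - 4867 = 0*(-32) - 4867 = 0 - 4867 = -4867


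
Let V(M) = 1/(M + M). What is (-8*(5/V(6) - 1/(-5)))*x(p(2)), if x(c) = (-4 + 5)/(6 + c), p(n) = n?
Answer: -301/5 ≈ -60.200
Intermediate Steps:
V(M) = 1/(2*M)
x(c) = 1/(6 + c)
(-8*(5/V(6) - 1/(-5)))*x(p(2)) = (-8*(5/(((½)/6)) - 1/(-5)))/(6 + 2) = -8*(5/(((½)*(⅙))) - 1*(-⅕))/8 = -8*(5/(1/12) + ⅕)*(⅛) = -8*(5*12 + ⅕)*(⅛) = -8*(60 + ⅕)*(⅛) = -8*301/5*(⅛) = -2408/5*⅛ = -301/5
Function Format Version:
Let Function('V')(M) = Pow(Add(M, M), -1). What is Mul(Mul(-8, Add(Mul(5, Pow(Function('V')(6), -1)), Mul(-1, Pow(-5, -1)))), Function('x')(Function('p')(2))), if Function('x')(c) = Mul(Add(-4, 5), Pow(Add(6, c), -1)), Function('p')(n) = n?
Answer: Rational(-301, 5) ≈ -60.200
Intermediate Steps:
Function('V')(M) = Mul(Rational(1, 2), Pow(M, -1)) (Function('V')(M) = Pow(Mul(2, M), -1) = Mul(Rational(1, 2), Pow(M, -1)))
Function('x')(c) = Pow(Add(6, c), -1) (Function('x')(c) = Mul(1, Pow(Add(6, c), -1)) = Pow(Add(6, c), -1))
Mul(Mul(-8, Add(Mul(5, Pow(Function('V')(6), -1)), Mul(-1, Pow(-5, -1)))), Function('x')(Function('p')(2))) = Mul(Mul(-8, Add(Mul(5, Pow(Mul(Rational(1, 2), Pow(6, -1)), -1)), Mul(-1, Pow(-5, -1)))), Pow(Add(6, 2), -1)) = Mul(Mul(-8, Add(Mul(5, Pow(Mul(Rational(1, 2), Rational(1, 6)), -1)), Mul(-1, Rational(-1, 5)))), Pow(8, -1)) = Mul(Mul(-8, Add(Mul(5, Pow(Rational(1, 12), -1)), Rational(1, 5))), Rational(1, 8)) = Mul(Mul(-8, Add(Mul(5, 12), Rational(1, 5))), Rational(1, 8)) = Mul(Mul(-8, Add(60, Rational(1, 5))), Rational(1, 8)) = Mul(Mul(-8, Rational(301, 5)), Rational(1, 8)) = Mul(Rational(-2408, 5), Rational(1, 8)) = Rational(-301, 5)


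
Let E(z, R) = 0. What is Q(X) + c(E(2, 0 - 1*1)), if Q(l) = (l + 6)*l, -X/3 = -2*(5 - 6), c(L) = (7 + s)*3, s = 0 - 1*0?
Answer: 21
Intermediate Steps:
s = 0 (s = 0 + 0 = 0)
c(L) = 21 (c(L) = (7 + 0)*3 = 7*3 = 21)
X = -6 (X = -(-6)*(5 - 6) = -(-6)*(-1) = -3*2 = -6)
Q(l) = l*(6 + l) (Q(l) = (6 + l)*l = l*(6 + l))
Q(X) + c(E(2, 0 - 1*1)) = -6*(6 - 6) + 21 = -6*0 + 21 = 0 + 21 = 21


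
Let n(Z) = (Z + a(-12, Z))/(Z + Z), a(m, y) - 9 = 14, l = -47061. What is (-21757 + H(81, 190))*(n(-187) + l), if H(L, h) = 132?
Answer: 190307028125/187 ≈ 1.0177e+9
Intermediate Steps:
a(m, y) = 23 (a(m, y) = 9 + 14 = 23)
n(Z) = (23 + Z)/(2*Z) (n(Z) = (Z + 23)/(Z + Z) = (23 + Z)/((2*Z)) = (23 + Z)*(1/(2*Z)) = (23 + Z)/(2*Z))
(-21757 + H(81, 190))*(n(-187) + l) = (-21757 + 132)*((½)*(23 - 187)/(-187) - 47061) = -21625*((½)*(-1/187)*(-164) - 47061) = -21625*(82/187 - 47061) = -21625*(-8800325/187) = 190307028125/187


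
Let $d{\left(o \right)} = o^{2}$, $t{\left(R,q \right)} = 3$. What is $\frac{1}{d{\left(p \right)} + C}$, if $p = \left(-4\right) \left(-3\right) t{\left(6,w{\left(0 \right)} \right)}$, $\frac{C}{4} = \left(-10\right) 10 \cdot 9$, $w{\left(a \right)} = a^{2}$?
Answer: $- \frac{1}{2304} \approx -0.00043403$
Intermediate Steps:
$C = -3600$ ($C = 4 \left(-10\right) 10 \cdot 9 = 4 \left(\left(-100\right) 9\right) = 4 \left(-900\right) = -3600$)
$p = 36$ ($p = \left(-4\right) \left(-3\right) 3 = 12 \cdot 3 = 36$)
$\frac{1}{d{\left(p \right)} + C} = \frac{1}{36^{2} - 3600} = \frac{1}{1296 - 3600} = \frac{1}{-2304} = - \frac{1}{2304}$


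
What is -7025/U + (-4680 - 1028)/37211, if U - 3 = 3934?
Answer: -2235273/1153541 ≈ -1.9377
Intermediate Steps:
U = 3937 (U = 3 + 3934 = 3937)
-7025/U + (-4680 - 1028)/37211 = -7025/3937 + (-4680 - 1028)/37211 = -7025*1/3937 - 5708*1/37211 = -7025/3937 - 5708/37211 = -2235273/1153541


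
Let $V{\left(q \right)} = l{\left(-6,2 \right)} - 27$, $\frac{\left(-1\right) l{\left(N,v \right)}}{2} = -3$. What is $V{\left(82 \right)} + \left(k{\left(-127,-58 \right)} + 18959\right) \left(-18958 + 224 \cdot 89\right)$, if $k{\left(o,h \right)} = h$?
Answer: $18485157$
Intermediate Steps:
$l{\left(N,v \right)} = 6$ ($l{\left(N,v \right)} = \left(-2\right) \left(-3\right) = 6$)
$V{\left(q \right)} = -21$ ($V{\left(q \right)} = 6 - 27 = -21$)
$V{\left(82 \right)} + \left(k{\left(-127,-58 \right)} + 18959\right) \left(-18958 + 224 \cdot 89\right) = -21 + \left(-58 + 18959\right) \left(-18958 + 224 \cdot 89\right) = -21 + 18901 \left(-18958 + 19936\right) = -21 + 18901 \cdot 978 = -21 + 18485178 = 18485157$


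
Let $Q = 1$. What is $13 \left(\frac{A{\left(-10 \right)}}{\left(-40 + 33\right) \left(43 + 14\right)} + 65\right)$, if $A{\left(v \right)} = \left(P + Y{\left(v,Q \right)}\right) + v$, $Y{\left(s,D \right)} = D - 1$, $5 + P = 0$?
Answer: $\frac{112450}{133} \approx 845.49$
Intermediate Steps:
$P = -5$ ($P = -5 + 0 = -5$)
$Y{\left(s,D \right)} = -1 + D$
$A{\left(v \right)} = -5 + v$ ($A{\left(v \right)} = \left(-5 + \left(-1 + 1\right)\right) + v = \left(-5 + 0\right) + v = -5 + v$)
$13 \left(\frac{A{\left(-10 \right)}}{\left(-40 + 33\right) \left(43 + 14\right)} + 65\right) = 13 \left(\frac{-5 - 10}{\left(-40 + 33\right) \left(43 + 14\right)} + 65\right) = 13 \left(- \frac{15}{\left(-7\right) 57} + 65\right) = 13 \left(- \frac{15}{-399} + 65\right) = 13 \left(\left(-15\right) \left(- \frac{1}{399}\right) + 65\right) = 13 \left(\frac{5}{133} + 65\right) = 13 \cdot \frac{8650}{133} = \frac{112450}{133}$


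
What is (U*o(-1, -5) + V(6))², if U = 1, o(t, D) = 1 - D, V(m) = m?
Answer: 144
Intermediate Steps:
(U*o(-1, -5) + V(6))² = (1*(1 - 1*(-5)) + 6)² = (1*(1 + 5) + 6)² = (1*6 + 6)² = (6 + 6)² = 12² = 144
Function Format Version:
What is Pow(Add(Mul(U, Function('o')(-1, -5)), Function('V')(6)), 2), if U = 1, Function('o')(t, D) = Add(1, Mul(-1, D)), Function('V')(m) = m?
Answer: 144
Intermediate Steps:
Pow(Add(Mul(U, Function('o')(-1, -5)), Function('V')(6)), 2) = Pow(Add(Mul(1, Add(1, Mul(-1, -5))), 6), 2) = Pow(Add(Mul(1, Add(1, 5)), 6), 2) = Pow(Add(Mul(1, 6), 6), 2) = Pow(Add(6, 6), 2) = Pow(12, 2) = 144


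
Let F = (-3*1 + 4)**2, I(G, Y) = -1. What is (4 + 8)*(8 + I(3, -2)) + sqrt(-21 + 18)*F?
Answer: 84 + I*sqrt(3) ≈ 84.0 + 1.732*I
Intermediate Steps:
F = 1 (F = (-3 + 4)**2 = 1**2 = 1)
(4 + 8)*(8 + I(3, -2)) + sqrt(-21 + 18)*F = (4 + 8)*(8 - 1) + sqrt(-21 + 18)*1 = 12*7 + sqrt(-3)*1 = 84 + (I*sqrt(3))*1 = 84 + I*sqrt(3)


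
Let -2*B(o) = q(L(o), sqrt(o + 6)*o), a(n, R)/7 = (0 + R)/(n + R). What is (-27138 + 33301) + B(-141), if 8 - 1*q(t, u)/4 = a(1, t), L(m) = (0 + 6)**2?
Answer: 227943/37 ≈ 6160.6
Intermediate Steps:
L(m) = 36 (L(m) = 6**2 = 36)
a(n, R) = 7*R/(R + n) (a(n, R) = 7*((0 + R)/(n + R)) = 7*(R/(R + n)) = 7*R/(R + n))
q(t, u) = 32 - 28*t/(1 + t) (q(t, u) = 32 - 28*t/(t + 1) = 32 - 28*t/(1 + t))
B(o) = -88/37 (B(o) = -2*(8 + 36)/(1 + 36) = -2*44/37 = -1/2*176/37 = -88/37)
(-27138 + 33301) + B(-141) = (-27138 + 33301) - 88/37 = 6163 - 88/37 = 227943/37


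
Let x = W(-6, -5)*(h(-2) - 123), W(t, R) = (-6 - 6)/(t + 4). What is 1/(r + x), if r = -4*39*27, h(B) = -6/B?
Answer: -1/4932 ≈ -0.00020276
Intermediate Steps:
W(t, R) = -12/(4 + t)
x = -720 (x = (-12/(4 - 6))*(-6/(-2) - 123) = (-12/(-2))*(-6*(-½) - 123) = (-12*(-½))*(3 - 123) = 6*(-120) = -720)
r = -4212 (r = -156*27 = -4212)
1/(r + x) = 1/(-4212 - 720) = 1/(-4932) = -1/4932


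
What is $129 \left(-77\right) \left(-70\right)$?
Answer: $695310$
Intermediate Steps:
$129 \left(-77\right) \left(-70\right) = \left(-9933\right) \left(-70\right) = 695310$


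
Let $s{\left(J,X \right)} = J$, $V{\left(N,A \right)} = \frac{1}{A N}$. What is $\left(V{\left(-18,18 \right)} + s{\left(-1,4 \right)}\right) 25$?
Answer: $- \frac{8125}{324} \approx -25.077$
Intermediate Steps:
$\left(V{\left(-18,18 \right)} + s{\left(-1,4 \right)}\right) 25 = \left(\frac{1}{18 \left(-18\right)} - 1\right) 25 = \left(\frac{1}{18} \left(- \frac{1}{18}\right) - 1\right) 25 = \left(- \frac{1}{324} - 1\right) 25 = \left(- \frac{325}{324}\right) 25 = - \frac{8125}{324}$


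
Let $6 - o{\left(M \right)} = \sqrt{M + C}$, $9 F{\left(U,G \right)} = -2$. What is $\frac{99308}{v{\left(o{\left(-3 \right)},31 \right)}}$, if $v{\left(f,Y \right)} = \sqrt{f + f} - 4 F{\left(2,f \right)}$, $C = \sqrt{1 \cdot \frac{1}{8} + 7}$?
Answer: $\frac{99308}{\frac{8}{9} + \sqrt{2} \sqrt{6 - i \sqrt{3 - \frac{\sqrt{114}}{4}}}} \approx 22760.0 + 866.24 i$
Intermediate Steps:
$F{\left(U,G \right)} = - \frac{2}{9}$ ($F{\left(U,G \right)} = \frac{1}{9} \left(-2\right) = - \frac{2}{9}$)
$C = \frac{\sqrt{114}}{4}$ ($C = \sqrt{1 \cdot \frac{1}{8} + 7} = \sqrt{\frac{1}{8} + 7} = \sqrt{\frac{57}{8}} = \frac{\sqrt{114}}{4} \approx 2.6693$)
$o{\left(M \right)} = 6 - \sqrt{M + \frac{\sqrt{114}}{4}}$
$v{\left(f,Y \right)} = \frac{8}{9} + \sqrt{2} \sqrt{f}$ ($v{\left(f,Y \right)} = \sqrt{f + f} - - \frac{8}{9} = \sqrt{2 f} + \frac{8}{9} = \sqrt{2} \sqrt{f} + \frac{8}{9} = \frac{8}{9} + \sqrt{2} \sqrt{f}$)
$\frac{99308}{v{\left(o{\left(-3 \right)},31 \right)}} = \frac{99308}{\frac{8}{9} + \sqrt{2} \sqrt{6 - \frac{\sqrt{\sqrt{114} + 4 \left(-3\right)}}{2}}} = \frac{99308}{\frac{8}{9} + \sqrt{2} \sqrt{6 - \frac{\sqrt{\sqrt{114} - 12}}{2}}} = \frac{99308}{\frac{8}{9} + \sqrt{2} \sqrt{6 - \frac{\sqrt{-12 + \sqrt{114}}}{2}}}$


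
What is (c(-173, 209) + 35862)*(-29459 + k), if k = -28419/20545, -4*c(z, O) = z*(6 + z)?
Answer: -34668589623359/41090 ≈ -8.4372e+8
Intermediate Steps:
c(z, O) = -z*(6 + z)/4
k = -28419/20545 (k = -28419*1/20545 = -28419/20545 ≈ -1.3833)
(c(-173, 209) + 35862)*(-29459 + k) = (-1/4*(-173)*(6 - 173) + 35862)*(-29459 - 28419/20545) = (-1/4*(-173)*(-167) + 35862)*(-605263574/20545) = (-28891/4 + 35862)*(-605263574/20545) = (114557/4)*(-605263574/20545) = -34668589623359/41090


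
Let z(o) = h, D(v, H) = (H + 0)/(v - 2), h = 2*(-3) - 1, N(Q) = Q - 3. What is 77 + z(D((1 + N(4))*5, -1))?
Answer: 70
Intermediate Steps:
N(Q) = -3 + Q
h = -7 (h = -6 - 1 = -7)
D(v, H) = H/(-2 + v)
z(o) = -7
77 + z(D((1 + N(4))*5, -1)) = 77 - 7 = 70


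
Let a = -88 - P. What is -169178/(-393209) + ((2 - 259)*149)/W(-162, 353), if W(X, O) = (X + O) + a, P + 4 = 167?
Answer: 15067302917/23592540 ≈ 638.65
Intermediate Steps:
P = 163 (P = -4 + 167 = 163)
a = -251 (a = -88 - 1*163 = -88 - 163 = -251)
W(X, O) = -251 + O + X (W(X, O) = (X + O) - 251 = (O + X) - 251 = -251 + O + X)
-169178/(-393209) + ((2 - 259)*149)/W(-162, 353) = -169178/(-393209) + ((2 - 259)*149)/(-251 + 353 - 162) = -169178*(-1/393209) - 257*149/(-60) = 169178/393209 - 38293*(-1/60) = 169178/393209 + 38293/60 = 15067302917/23592540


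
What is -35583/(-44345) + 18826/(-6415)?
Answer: -24262961/11378927 ≈ -2.1323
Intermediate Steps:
-35583/(-44345) + 18826/(-6415) = -35583*(-1/44345) + 18826*(-1/6415) = 35583/44345 - 18826/6415 = -24262961/11378927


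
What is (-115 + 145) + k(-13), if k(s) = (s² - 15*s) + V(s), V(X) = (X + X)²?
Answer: 1070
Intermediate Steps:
V(X) = 4*X² (V(X) = (2*X)² = 4*X²)
k(s) = -15*s + 5*s² (k(s) = (s² - 15*s) + 4*s² = -15*s + 5*s²)
(-115 + 145) + k(-13) = (-115 + 145) + 5*(-13)*(-3 - 13) = 30 + 5*(-13)*(-16) = 30 + 1040 = 1070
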